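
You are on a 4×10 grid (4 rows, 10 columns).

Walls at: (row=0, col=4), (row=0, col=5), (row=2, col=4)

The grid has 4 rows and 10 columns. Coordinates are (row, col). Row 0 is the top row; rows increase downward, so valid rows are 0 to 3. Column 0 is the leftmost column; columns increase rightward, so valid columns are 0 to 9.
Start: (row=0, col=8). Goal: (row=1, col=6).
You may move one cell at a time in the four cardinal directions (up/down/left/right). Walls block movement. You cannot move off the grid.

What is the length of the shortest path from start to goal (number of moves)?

BFS from (row=0, col=8) until reaching (row=1, col=6):
  Distance 0: (row=0, col=8)
  Distance 1: (row=0, col=7), (row=0, col=9), (row=1, col=8)
  Distance 2: (row=0, col=6), (row=1, col=7), (row=1, col=9), (row=2, col=8)
  Distance 3: (row=1, col=6), (row=2, col=7), (row=2, col=9), (row=3, col=8)  <- goal reached here
One shortest path (3 moves): (row=0, col=8) -> (row=0, col=7) -> (row=0, col=6) -> (row=1, col=6)

Answer: Shortest path length: 3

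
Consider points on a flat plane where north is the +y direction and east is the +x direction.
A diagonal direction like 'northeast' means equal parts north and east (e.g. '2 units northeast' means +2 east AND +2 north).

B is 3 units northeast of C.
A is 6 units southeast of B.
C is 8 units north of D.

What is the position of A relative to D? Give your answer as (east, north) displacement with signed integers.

Place D at the origin (east=0, north=0).
  C is 8 units north of D: delta (east=+0, north=+8); C at (east=0, north=8).
  B is 3 units northeast of C: delta (east=+3, north=+3); B at (east=3, north=11).
  A is 6 units southeast of B: delta (east=+6, north=-6); A at (east=9, north=5).
Therefore A relative to D: (east=9, north=5).

Answer: A is at (east=9, north=5) relative to D.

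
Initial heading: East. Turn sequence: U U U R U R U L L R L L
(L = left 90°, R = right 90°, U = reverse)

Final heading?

Answer: Final heading: South

Derivation:
Start: East
  U (U-turn (180°)) -> West
  U (U-turn (180°)) -> East
  U (U-turn (180°)) -> West
  R (right (90° clockwise)) -> North
  U (U-turn (180°)) -> South
  R (right (90° clockwise)) -> West
  U (U-turn (180°)) -> East
  L (left (90° counter-clockwise)) -> North
  L (left (90° counter-clockwise)) -> West
  R (right (90° clockwise)) -> North
  L (left (90° counter-clockwise)) -> West
  L (left (90° counter-clockwise)) -> South
Final: South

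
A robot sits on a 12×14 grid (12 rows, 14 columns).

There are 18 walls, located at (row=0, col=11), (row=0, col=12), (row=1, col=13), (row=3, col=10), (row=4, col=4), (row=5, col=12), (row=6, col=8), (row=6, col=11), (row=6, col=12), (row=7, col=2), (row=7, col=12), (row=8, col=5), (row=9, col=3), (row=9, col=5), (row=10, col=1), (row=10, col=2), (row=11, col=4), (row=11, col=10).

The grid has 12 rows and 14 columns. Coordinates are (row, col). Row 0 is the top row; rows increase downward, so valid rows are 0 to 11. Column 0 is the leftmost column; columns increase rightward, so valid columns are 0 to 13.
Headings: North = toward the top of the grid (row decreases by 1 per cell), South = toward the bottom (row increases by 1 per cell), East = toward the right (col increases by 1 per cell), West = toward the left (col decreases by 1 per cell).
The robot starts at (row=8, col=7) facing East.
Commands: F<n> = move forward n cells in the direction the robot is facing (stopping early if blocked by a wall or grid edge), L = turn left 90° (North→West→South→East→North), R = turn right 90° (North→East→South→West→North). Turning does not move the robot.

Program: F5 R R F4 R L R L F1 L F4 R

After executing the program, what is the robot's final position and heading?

Answer: Final position: (row=11, col=7), facing West

Derivation:
Start: (row=8, col=7), facing East
  F5: move forward 5, now at (row=8, col=12)
  R: turn right, now facing South
  R: turn right, now facing West
  F4: move forward 4, now at (row=8, col=8)
  R: turn right, now facing North
  L: turn left, now facing West
  R: turn right, now facing North
  L: turn left, now facing West
  F1: move forward 1, now at (row=8, col=7)
  L: turn left, now facing South
  F4: move forward 3/4 (blocked), now at (row=11, col=7)
  R: turn right, now facing West
Final: (row=11, col=7), facing West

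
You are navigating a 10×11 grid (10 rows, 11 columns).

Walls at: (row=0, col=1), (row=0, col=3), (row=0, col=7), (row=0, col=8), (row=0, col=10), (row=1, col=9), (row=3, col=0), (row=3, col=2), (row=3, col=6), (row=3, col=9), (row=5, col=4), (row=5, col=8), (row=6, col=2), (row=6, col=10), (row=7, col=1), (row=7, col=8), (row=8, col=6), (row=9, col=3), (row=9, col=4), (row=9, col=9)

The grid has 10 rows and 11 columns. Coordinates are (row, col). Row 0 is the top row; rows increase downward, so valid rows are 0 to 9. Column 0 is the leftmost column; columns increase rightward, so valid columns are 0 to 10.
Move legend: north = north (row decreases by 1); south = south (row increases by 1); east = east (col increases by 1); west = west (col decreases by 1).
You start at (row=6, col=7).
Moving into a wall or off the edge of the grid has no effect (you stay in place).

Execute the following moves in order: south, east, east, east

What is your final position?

Answer: Final position: (row=7, col=7)

Derivation:
Start: (row=6, col=7)
  south (south): (row=6, col=7) -> (row=7, col=7)
  [×3]east (east): blocked, stay at (row=7, col=7)
Final: (row=7, col=7)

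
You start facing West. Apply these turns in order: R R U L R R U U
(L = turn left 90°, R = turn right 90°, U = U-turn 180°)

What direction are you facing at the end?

Start: West
  R (right (90° clockwise)) -> North
  R (right (90° clockwise)) -> East
  U (U-turn (180°)) -> West
  L (left (90° counter-clockwise)) -> South
  R (right (90° clockwise)) -> West
  R (right (90° clockwise)) -> North
  U (U-turn (180°)) -> South
  U (U-turn (180°)) -> North
Final: North

Answer: Final heading: North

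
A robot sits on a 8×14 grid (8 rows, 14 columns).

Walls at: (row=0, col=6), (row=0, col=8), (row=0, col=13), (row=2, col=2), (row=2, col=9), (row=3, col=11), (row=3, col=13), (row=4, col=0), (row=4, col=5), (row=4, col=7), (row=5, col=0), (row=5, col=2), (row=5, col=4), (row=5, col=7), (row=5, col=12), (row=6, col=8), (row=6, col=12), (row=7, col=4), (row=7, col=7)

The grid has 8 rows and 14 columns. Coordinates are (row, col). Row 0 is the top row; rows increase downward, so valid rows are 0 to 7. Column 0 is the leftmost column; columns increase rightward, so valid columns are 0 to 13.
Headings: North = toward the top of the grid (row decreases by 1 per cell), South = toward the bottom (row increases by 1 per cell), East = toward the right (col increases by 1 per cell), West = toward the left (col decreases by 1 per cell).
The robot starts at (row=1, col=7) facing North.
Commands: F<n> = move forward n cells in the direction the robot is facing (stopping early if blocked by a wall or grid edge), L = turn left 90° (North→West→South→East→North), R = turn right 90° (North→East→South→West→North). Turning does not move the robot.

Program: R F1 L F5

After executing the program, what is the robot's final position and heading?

Start: (row=1, col=7), facing North
  R: turn right, now facing East
  F1: move forward 1, now at (row=1, col=8)
  L: turn left, now facing North
  F5: move forward 0/5 (blocked), now at (row=1, col=8)
Final: (row=1, col=8), facing North

Answer: Final position: (row=1, col=8), facing North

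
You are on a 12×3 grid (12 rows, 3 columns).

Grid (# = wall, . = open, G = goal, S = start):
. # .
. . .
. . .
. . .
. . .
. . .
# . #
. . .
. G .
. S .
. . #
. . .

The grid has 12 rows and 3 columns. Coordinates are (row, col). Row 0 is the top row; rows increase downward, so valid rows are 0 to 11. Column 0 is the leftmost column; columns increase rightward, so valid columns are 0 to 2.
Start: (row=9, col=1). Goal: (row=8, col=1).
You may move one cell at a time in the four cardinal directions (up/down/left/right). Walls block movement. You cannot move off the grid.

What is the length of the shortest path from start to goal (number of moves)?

BFS from (row=9, col=1) until reaching (row=8, col=1):
  Distance 0: (row=9, col=1)
  Distance 1: (row=8, col=1), (row=9, col=0), (row=9, col=2), (row=10, col=1)  <- goal reached here
One shortest path (1 moves): (row=9, col=1) -> (row=8, col=1)

Answer: Shortest path length: 1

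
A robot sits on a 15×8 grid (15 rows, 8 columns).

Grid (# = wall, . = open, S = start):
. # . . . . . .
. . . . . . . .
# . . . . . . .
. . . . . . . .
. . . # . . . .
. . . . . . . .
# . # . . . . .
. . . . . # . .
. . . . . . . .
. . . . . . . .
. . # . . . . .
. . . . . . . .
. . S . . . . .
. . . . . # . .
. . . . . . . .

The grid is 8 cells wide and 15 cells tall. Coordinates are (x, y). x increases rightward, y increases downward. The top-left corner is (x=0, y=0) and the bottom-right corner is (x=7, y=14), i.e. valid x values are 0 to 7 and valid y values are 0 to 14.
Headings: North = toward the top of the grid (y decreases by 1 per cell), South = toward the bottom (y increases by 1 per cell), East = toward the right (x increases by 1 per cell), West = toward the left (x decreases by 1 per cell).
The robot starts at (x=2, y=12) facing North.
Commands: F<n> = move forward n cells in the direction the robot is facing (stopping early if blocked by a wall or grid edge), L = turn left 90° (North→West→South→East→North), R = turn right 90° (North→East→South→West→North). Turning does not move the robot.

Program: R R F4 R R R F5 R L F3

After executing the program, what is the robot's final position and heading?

Start: (x=2, y=12), facing North
  R: turn right, now facing East
  R: turn right, now facing South
  F4: move forward 2/4 (blocked), now at (x=2, y=14)
  R: turn right, now facing West
  R: turn right, now facing North
  R: turn right, now facing East
  F5: move forward 5, now at (x=7, y=14)
  R: turn right, now facing South
  L: turn left, now facing East
  F3: move forward 0/3 (blocked), now at (x=7, y=14)
Final: (x=7, y=14), facing East

Answer: Final position: (x=7, y=14), facing East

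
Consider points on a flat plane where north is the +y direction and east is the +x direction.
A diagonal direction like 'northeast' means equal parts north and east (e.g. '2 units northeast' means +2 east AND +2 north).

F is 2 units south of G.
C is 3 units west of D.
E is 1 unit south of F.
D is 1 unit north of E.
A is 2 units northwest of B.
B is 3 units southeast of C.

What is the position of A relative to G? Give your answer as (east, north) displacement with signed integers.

Place G at the origin (east=0, north=0).
  F is 2 units south of G: delta (east=+0, north=-2); F at (east=0, north=-2).
  E is 1 unit south of F: delta (east=+0, north=-1); E at (east=0, north=-3).
  D is 1 unit north of E: delta (east=+0, north=+1); D at (east=0, north=-2).
  C is 3 units west of D: delta (east=-3, north=+0); C at (east=-3, north=-2).
  B is 3 units southeast of C: delta (east=+3, north=-3); B at (east=0, north=-5).
  A is 2 units northwest of B: delta (east=-2, north=+2); A at (east=-2, north=-3).
Therefore A relative to G: (east=-2, north=-3).

Answer: A is at (east=-2, north=-3) relative to G.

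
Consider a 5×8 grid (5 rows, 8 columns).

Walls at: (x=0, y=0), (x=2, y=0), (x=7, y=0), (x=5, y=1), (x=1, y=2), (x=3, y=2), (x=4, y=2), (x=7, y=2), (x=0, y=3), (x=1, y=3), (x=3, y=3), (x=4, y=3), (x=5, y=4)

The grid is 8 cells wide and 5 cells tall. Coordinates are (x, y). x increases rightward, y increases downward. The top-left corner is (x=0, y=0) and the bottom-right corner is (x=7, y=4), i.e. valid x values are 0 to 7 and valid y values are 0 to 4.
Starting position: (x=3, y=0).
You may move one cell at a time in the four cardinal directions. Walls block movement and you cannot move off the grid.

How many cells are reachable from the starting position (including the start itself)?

Answer: Reachable cells: 27

Derivation:
BFS flood-fill from (x=3, y=0):
  Distance 0: (x=3, y=0)
  Distance 1: (x=4, y=0), (x=3, y=1)
  Distance 2: (x=5, y=0), (x=2, y=1), (x=4, y=1)
  Distance 3: (x=6, y=0), (x=1, y=1), (x=2, y=2)
  Distance 4: (x=1, y=0), (x=0, y=1), (x=6, y=1), (x=2, y=3)
  Distance 5: (x=7, y=1), (x=0, y=2), (x=6, y=2), (x=2, y=4)
  Distance 6: (x=5, y=2), (x=6, y=3), (x=1, y=4), (x=3, y=4)
  Distance 7: (x=5, y=3), (x=7, y=3), (x=0, y=4), (x=4, y=4), (x=6, y=4)
  Distance 8: (x=7, y=4)
Total reachable: 27 (grid has 27 open cells total)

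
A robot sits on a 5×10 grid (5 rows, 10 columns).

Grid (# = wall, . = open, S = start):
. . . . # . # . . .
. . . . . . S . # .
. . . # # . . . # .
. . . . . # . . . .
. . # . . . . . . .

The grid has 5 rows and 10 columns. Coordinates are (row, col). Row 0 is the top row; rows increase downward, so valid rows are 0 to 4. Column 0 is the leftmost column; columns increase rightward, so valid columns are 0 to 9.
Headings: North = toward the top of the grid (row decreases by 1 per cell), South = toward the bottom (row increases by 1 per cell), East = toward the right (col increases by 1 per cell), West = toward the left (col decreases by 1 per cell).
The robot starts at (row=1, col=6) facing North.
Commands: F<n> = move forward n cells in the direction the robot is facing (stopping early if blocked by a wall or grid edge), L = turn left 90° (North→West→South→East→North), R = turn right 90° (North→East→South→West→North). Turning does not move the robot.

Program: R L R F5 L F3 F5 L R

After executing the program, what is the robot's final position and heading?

Answer: Final position: (row=0, col=7), facing North

Derivation:
Start: (row=1, col=6), facing North
  R: turn right, now facing East
  L: turn left, now facing North
  R: turn right, now facing East
  F5: move forward 1/5 (blocked), now at (row=1, col=7)
  L: turn left, now facing North
  F3: move forward 1/3 (blocked), now at (row=0, col=7)
  F5: move forward 0/5 (blocked), now at (row=0, col=7)
  L: turn left, now facing West
  R: turn right, now facing North
Final: (row=0, col=7), facing North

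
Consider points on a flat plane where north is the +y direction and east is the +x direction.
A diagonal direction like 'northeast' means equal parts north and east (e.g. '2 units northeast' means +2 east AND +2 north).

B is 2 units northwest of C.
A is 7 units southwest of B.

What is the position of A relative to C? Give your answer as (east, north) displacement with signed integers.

Answer: A is at (east=-9, north=-5) relative to C.

Derivation:
Place C at the origin (east=0, north=0).
  B is 2 units northwest of C: delta (east=-2, north=+2); B at (east=-2, north=2).
  A is 7 units southwest of B: delta (east=-7, north=-7); A at (east=-9, north=-5).
Therefore A relative to C: (east=-9, north=-5).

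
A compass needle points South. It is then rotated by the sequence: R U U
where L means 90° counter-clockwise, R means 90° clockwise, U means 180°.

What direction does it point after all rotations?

Start: South
  R (right (90° clockwise)) -> West
  U (U-turn (180°)) -> East
  U (U-turn (180°)) -> West
Final: West

Answer: Final heading: West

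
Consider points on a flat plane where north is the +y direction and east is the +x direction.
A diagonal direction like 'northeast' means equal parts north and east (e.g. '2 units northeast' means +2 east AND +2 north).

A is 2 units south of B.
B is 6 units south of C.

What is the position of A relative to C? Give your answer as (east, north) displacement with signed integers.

Answer: A is at (east=0, north=-8) relative to C.

Derivation:
Place C at the origin (east=0, north=0).
  B is 6 units south of C: delta (east=+0, north=-6); B at (east=0, north=-6).
  A is 2 units south of B: delta (east=+0, north=-2); A at (east=0, north=-8).
Therefore A relative to C: (east=0, north=-8).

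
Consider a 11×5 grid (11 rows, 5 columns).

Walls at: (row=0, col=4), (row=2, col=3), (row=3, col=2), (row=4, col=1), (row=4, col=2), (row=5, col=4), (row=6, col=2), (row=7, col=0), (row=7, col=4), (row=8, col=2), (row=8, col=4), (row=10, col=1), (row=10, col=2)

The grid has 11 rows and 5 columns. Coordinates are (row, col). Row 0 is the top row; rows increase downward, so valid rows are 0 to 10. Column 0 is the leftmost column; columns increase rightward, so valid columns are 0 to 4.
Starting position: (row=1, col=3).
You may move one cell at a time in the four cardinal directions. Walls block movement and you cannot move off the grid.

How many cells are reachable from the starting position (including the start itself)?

Answer: Reachable cells: 42

Derivation:
BFS flood-fill from (row=1, col=3):
  Distance 0: (row=1, col=3)
  Distance 1: (row=0, col=3), (row=1, col=2), (row=1, col=4)
  Distance 2: (row=0, col=2), (row=1, col=1), (row=2, col=2), (row=2, col=4)
  Distance 3: (row=0, col=1), (row=1, col=0), (row=2, col=1), (row=3, col=4)
  Distance 4: (row=0, col=0), (row=2, col=0), (row=3, col=1), (row=3, col=3), (row=4, col=4)
  Distance 5: (row=3, col=0), (row=4, col=3)
  Distance 6: (row=4, col=0), (row=5, col=3)
  Distance 7: (row=5, col=0), (row=5, col=2), (row=6, col=3)
  Distance 8: (row=5, col=1), (row=6, col=0), (row=6, col=4), (row=7, col=3)
  Distance 9: (row=6, col=1), (row=7, col=2), (row=8, col=3)
  Distance 10: (row=7, col=1), (row=9, col=3)
  Distance 11: (row=8, col=1), (row=9, col=2), (row=9, col=4), (row=10, col=3)
  Distance 12: (row=8, col=0), (row=9, col=1), (row=10, col=4)
  Distance 13: (row=9, col=0)
  Distance 14: (row=10, col=0)
Total reachable: 42 (grid has 42 open cells total)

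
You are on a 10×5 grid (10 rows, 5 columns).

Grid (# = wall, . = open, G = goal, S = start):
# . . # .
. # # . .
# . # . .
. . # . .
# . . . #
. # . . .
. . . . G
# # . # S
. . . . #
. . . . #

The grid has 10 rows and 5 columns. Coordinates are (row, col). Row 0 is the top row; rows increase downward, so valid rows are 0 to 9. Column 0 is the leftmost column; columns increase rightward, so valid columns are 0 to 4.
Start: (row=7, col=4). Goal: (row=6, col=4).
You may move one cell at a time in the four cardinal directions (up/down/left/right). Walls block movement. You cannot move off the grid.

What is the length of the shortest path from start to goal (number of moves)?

Answer: Shortest path length: 1

Derivation:
BFS from (row=7, col=4) until reaching (row=6, col=4):
  Distance 0: (row=7, col=4)
  Distance 1: (row=6, col=4)  <- goal reached here
One shortest path (1 moves): (row=7, col=4) -> (row=6, col=4)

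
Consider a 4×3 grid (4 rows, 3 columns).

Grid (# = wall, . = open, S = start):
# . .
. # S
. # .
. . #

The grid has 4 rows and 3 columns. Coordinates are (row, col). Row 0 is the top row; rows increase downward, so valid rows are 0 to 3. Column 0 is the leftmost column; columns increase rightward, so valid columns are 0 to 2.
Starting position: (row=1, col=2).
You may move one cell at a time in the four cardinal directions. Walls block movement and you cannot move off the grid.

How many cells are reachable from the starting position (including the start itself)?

Answer: Reachable cells: 4

Derivation:
BFS flood-fill from (row=1, col=2):
  Distance 0: (row=1, col=2)
  Distance 1: (row=0, col=2), (row=2, col=2)
  Distance 2: (row=0, col=1)
Total reachable: 4 (grid has 8 open cells total)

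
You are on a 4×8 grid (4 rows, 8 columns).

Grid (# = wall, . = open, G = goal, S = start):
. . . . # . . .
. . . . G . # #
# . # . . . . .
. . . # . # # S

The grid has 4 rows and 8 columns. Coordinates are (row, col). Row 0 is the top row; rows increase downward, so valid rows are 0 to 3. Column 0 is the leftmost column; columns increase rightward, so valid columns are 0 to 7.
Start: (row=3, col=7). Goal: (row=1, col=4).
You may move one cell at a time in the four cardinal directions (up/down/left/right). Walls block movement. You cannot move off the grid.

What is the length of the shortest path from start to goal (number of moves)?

Answer: Shortest path length: 5

Derivation:
BFS from (row=3, col=7) until reaching (row=1, col=4):
  Distance 0: (row=3, col=7)
  Distance 1: (row=2, col=7)
  Distance 2: (row=2, col=6)
  Distance 3: (row=2, col=5)
  Distance 4: (row=1, col=5), (row=2, col=4)
  Distance 5: (row=0, col=5), (row=1, col=4), (row=2, col=3), (row=3, col=4)  <- goal reached here
One shortest path (5 moves): (row=3, col=7) -> (row=2, col=7) -> (row=2, col=6) -> (row=2, col=5) -> (row=2, col=4) -> (row=1, col=4)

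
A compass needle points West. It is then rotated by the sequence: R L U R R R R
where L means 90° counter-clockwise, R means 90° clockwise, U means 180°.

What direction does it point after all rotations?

Start: West
  R (right (90° clockwise)) -> North
  L (left (90° counter-clockwise)) -> West
  U (U-turn (180°)) -> East
  R (right (90° clockwise)) -> South
  R (right (90° clockwise)) -> West
  R (right (90° clockwise)) -> North
  R (right (90° clockwise)) -> East
Final: East

Answer: Final heading: East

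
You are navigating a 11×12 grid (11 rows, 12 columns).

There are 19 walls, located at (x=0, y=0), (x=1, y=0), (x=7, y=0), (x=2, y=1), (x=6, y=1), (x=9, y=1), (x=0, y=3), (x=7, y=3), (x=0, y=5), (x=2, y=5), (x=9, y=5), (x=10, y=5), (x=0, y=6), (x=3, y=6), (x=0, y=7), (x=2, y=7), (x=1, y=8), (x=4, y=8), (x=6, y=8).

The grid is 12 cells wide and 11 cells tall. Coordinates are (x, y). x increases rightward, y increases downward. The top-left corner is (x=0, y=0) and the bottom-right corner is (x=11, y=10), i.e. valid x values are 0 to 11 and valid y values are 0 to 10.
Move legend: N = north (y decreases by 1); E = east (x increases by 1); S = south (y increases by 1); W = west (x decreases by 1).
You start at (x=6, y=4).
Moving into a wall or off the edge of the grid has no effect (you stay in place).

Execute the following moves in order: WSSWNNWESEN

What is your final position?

Answer: Final position: (x=5, y=4)

Derivation:
Start: (x=6, y=4)
  W (west): (x=6, y=4) -> (x=5, y=4)
  S (south): (x=5, y=4) -> (x=5, y=5)
  S (south): (x=5, y=5) -> (x=5, y=6)
  W (west): (x=5, y=6) -> (x=4, y=6)
  N (north): (x=4, y=6) -> (x=4, y=5)
  N (north): (x=4, y=5) -> (x=4, y=4)
  W (west): (x=4, y=4) -> (x=3, y=4)
  E (east): (x=3, y=4) -> (x=4, y=4)
  S (south): (x=4, y=4) -> (x=4, y=5)
  E (east): (x=4, y=5) -> (x=5, y=5)
  N (north): (x=5, y=5) -> (x=5, y=4)
Final: (x=5, y=4)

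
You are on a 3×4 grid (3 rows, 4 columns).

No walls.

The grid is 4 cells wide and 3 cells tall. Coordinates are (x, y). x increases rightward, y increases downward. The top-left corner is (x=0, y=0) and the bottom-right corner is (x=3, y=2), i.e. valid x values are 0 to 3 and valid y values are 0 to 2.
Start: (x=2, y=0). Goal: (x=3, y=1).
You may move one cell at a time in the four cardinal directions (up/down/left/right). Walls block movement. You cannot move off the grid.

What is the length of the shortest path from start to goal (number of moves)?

Answer: Shortest path length: 2

Derivation:
BFS from (x=2, y=0) until reaching (x=3, y=1):
  Distance 0: (x=2, y=0)
  Distance 1: (x=1, y=0), (x=3, y=0), (x=2, y=1)
  Distance 2: (x=0, y=0), (x=1, y=1), (x=3, y=1), (x=2, y=2)  <- goal reached here
One shortest path (2 moves): (x=2, y=0) -> (x=3, y=0) -> (x=3, y=1)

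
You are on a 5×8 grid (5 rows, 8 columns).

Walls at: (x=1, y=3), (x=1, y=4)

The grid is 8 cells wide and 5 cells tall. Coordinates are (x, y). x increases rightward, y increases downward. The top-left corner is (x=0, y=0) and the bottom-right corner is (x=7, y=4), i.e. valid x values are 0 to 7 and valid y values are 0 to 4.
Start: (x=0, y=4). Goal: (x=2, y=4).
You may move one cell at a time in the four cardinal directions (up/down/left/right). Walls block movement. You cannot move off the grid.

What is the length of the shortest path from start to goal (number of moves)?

Answer: Shortest path length: 6

Derivation:
BFS from (x=0, y=4) until reaching (x=2, y=4):
  Distance 0: (x=0, y=4)
  Distance 1: (x=0, y=3)
  Distance 2: (x=0, y=2)
  Distance 3: (x=0, y=1), (x=1, y=2)
  Distance 4: (x=0, y=0), (x=1, y=1), (x=2, y=2)
  Distance 5: (x=1, y=0), (x=2, y=1), (x=3, y=2), (x=2, y=3)
  Distance 6: (x=2, y=0), (x=3, y=1), (x=4, y=2), (x=3, y=3), (x=2, y=4)  <- goal reached here
One shortest path (6 moves): (x=0, y=4) -> (x=0, y=3) -> (x=0, y=2) -> (x=1, y=2) -> (x=2, y=2) -> (x=2, y=3) -> (x=2, y=4)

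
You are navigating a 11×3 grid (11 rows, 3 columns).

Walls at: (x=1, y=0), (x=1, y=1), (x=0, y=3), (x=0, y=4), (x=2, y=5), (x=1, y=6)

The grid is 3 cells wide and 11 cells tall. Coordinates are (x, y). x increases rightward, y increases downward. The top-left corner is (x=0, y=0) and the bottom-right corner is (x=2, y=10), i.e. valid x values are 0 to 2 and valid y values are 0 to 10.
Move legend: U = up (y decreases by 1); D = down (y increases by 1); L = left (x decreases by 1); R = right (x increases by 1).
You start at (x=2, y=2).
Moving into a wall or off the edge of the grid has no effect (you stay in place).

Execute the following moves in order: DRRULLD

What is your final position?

Start: (x=2, y=2)
  D (down): (x=2, y=2) -> (x=2, y=3)
  R (right): blocked, stay at (x=2, y=3)
  R (right): blocked, stay at (x=2, y=3)
  U (up): (x=2, y=3) -> (x=2, y=2)
  L (left): (x=2, y=2) -> (x=1, y=2)
  L (left): (x=1, y=2) -> (x=0, y=2)
  D (down): blocked, stay at (x=0, y=2)
Final: (x=0, y=2)

Answer: Final position: (x=0, y=2)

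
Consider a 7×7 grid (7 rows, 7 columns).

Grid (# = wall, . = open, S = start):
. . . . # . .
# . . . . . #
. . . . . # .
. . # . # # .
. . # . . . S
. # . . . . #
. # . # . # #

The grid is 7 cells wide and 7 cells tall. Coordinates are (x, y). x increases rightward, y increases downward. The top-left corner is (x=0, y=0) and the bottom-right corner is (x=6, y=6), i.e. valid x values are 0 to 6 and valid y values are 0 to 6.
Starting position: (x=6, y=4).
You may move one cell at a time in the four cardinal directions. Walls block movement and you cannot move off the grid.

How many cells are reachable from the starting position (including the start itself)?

Answer: Reachable cells: 35

Derivation:
BFS flood-fill from (x=6, y=4):
  Distance 0: (x=6, y=4)
  Distance 1: (x=6, y=3), (x=5, y=4)
  Distance 2: (x=6, y=2), (x=4, y=4), (x=5, y=5)
  Distance 3: (x=3, y=4), (x=4, y=5)
  Distance 4: (x=3, y=3), (x=3, y=5), (x=4, y=6)
  Distance 5: (x=3, y=2), (x=2, y=5)
  Distance 6: (x=3, y=1), (x=2, y=2), (x=4, y=2), (x=2, y=6)
  Distance 7: (x=3, y=0), (x=2, y=1), (x=4, y=1), (x=1, y=2)
  Distance 8: (x=2, y=0), (x=1, y=1), (x=5, y=1), (x=0, y=2), (x=1, y=3)
  Distance 9: (x=1, y=0), (x=5, y=0), (x=0, y=3), (x=1, y=4)
  Distance 10: (x=0, y=0), (x=6, y=0), (x=0, y=4)
  Distance 11: (x=0, y=5)
  Distance 12: (x=0, y=6)
Total reachable: 35 (grid has 35 open cells total)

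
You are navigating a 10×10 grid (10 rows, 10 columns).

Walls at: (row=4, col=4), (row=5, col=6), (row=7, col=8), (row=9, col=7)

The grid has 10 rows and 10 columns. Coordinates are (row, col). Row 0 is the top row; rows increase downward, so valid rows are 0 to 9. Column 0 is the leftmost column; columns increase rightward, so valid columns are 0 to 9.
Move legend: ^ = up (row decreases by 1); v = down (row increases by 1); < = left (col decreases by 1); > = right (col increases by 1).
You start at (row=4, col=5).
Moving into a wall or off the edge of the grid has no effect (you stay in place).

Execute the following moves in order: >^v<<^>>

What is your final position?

Start: (row=4, col=5)
  > (right): (row=4, col=5) -> (row=4, col=6)
  ^ (up): (row=4, col=6) -> (row=3, col=6)
  v (down): (row=3, col=6) -> (row=4, col=6)
  < (left): (row=4, col=6) -> (row=4, col=5)
  < (left): blocked, stay at (row=4, col=5)
  ^ (up): (row=4, col=5) -> (row=3, col=5)
  > (right): (row=3, col=5) -> (row=3, col=6)
  > (right): (row=3, col=6) -> (row=3, col=7)
Final: (row=3, col=7)

Answer: Final position: (row=3, col=7)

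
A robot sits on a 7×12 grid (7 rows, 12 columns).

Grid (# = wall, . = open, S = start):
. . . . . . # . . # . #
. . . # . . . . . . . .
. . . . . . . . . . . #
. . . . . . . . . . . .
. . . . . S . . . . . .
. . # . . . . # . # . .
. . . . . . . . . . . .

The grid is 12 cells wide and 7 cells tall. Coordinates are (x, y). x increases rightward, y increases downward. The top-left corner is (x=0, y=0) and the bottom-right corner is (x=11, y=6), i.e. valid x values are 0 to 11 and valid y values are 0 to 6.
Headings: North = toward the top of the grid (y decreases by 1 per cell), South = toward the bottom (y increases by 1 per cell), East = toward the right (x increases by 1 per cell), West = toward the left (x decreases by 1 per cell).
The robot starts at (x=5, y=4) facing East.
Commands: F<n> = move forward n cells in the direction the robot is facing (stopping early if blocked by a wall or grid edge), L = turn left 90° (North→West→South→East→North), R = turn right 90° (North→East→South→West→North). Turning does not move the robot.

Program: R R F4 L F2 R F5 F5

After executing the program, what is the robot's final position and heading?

Start: (x=5, y=4), facing East
  R: turn right, now facing South
  R: turn right, now facing West
  F4: move forward 4, now at (x=1, y=4)
  L: turn left, now facing South
  F2: move forward 2, now at (x=1, y=6)
  R: turn right, now facing West
  F5: move forward 1/5 (blocked), now at (x=0, y=6)
  F5: move forward 0/5 (blocked), now at (x=0, y=6)
Final: (x=0, y=6), facing West

Answer: Final position: (x=0, y=6), facing West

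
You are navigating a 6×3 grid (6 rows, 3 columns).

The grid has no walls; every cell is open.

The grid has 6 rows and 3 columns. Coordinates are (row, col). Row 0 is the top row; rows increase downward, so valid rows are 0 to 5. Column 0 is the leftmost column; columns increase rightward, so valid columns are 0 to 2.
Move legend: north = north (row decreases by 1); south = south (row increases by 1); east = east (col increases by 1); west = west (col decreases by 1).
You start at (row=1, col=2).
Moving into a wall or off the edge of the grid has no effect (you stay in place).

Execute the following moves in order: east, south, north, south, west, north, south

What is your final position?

Start: (row=1, col=2)
  east (east): blocked, stay at (row=1, col=2)
  south (south): (row=1, col=2) -> (row=2, col=2)
  north (north): (row=2, col=2) -> (row=1, col=2)
  south (south): (row=1, col=2) -> (row=2, col=2)
  west (west): (row=2, col=2) -> (row=2, col=1)
  north (north): (row=2, col=1) -> (row=1, col=1)
  south (south): (row=1, col=1) -> (row=2, col=1)
Final: (row=2, col=1)

Answer: Final position: (row=2, col=1)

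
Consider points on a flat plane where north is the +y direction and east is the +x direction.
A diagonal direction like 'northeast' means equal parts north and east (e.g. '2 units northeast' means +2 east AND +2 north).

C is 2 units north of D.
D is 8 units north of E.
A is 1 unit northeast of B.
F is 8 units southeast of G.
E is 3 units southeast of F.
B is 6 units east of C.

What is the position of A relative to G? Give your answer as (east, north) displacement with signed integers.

Place G at the origin (east=0, north=0).
  F is 8 units southeast of G: delta (east=+8, north=-8); F at (east=8, north=-8).
  E is 3 units southeast of F: delta (east=+3, north=-3); E at (east=11, north=-11).
  D is 8 units north of E: delta (east=+0, north=+8); D at (east=11, north=-3).
  C is 2 units north of D: delta (east=+0, north=+2); C at (east=11, north=-1).
  B is 6 units east of C: delta (east=+6, north=+0); B at (east=17, north=-1).
  A is 1 unit northeast of B: delta (east=+1, north=+1); A at (east=18, north=0).
Therefore A relative to G: (east=18, north=0).

Answer: A is at (east=18, north=0) relative to G.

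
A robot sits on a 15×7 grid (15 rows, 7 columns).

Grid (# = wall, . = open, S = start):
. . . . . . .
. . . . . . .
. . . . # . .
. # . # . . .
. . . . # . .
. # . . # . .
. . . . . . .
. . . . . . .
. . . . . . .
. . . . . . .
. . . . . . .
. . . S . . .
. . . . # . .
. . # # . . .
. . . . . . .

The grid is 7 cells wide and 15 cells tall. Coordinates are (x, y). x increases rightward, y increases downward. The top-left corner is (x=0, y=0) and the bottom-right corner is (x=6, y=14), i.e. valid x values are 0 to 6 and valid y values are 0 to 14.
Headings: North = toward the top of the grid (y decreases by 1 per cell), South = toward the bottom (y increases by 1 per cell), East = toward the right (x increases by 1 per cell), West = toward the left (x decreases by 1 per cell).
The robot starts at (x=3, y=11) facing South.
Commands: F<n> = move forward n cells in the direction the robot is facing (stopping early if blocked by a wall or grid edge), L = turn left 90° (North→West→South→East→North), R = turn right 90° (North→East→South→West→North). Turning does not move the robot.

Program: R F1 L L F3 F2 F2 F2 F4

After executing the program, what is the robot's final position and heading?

Answer: Final position: (x=6, y=11), facing East

Derivation:
Start: (x=3, y=11), facing South
  R: turn right, now facing West
  F1: move forward 1, now at (x=2, y=11)
  L: turn left, now facing South
  L: turn left, now facing East
  F3: move forward 3, now at (x=5, y=11)
  F2: move forward 1/2 (blocked), now at (x=6, y=11)
  F2: move forward 0/2 (blocked), now at (x=6, y=11)
  F2: move forward 0/2 (blocked), now at (x=6, y=11)
  F4: move forward 0/4 (blocked), now at (x=6, y=11)
Final: (x=6, y=11), facing East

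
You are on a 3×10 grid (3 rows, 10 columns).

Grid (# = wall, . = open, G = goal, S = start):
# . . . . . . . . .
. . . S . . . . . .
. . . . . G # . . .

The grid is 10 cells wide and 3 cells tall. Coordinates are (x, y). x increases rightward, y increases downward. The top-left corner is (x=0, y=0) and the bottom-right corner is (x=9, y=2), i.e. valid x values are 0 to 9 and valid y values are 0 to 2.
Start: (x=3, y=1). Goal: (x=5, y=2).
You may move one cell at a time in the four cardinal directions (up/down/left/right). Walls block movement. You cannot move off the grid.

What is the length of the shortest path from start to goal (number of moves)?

BFS from (x=3, y=1) until reaching (x=5, y=2):
  Distance 0: (x=3, y=1)
  Distance 1: (x=3, y=0), (x=2, y=1), (x=4, y=1), (x=3, y=2)
  Distance 2: (x=2, y=0), (x=4, y=0), (x=1, y=1), (x=5, y=1), (x=2, y=2), (x=4, y=2)
  Distance 3: (x=1, y=0), (x=5, y=0), (x=0, y=1), (x=6, y=1), (x=1, y=2), (x=5, y=2)  <- goal reached here
One shortest path (3 moves): (x=3, y=1) -> (x=4, y=1) -> (x=5, y=1) -> (x=5, y=2)

Answer: Shortest path length: 3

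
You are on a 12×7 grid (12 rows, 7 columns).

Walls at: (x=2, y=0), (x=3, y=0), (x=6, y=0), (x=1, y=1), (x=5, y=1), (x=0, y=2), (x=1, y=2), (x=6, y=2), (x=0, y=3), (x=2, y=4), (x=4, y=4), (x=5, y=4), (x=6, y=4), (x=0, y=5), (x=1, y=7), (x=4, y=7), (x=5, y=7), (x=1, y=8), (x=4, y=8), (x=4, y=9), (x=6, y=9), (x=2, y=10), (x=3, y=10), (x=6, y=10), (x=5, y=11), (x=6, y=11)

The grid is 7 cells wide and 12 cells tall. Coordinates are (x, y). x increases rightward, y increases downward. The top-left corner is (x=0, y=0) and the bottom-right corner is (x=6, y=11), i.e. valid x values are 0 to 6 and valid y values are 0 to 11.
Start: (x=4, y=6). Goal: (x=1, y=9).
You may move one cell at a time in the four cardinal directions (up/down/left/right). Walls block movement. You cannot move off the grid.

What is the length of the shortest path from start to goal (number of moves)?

BFS from (x=4, y=6) until reaching (x=1, y=9):
  Distance 0: (x=4, y=6)
  Distance 1: (x=4, y=5), (x=3, y=6), (x=5, y=6)
  Distance 2: (x=3, y=5), (x=5, y=5), (x=2, y=6), (x=6, y=6), (x=3, y=7)
  Distance 3: (x=3, y=4), (x=2, y=5), (x=6, y=5), (x=1, y=6), (x=2, y=7), (x=6, y=7), (x=3, y=8)
  Distance 4: (x=3, y=3), (x=1, y=5), (x=0, y=6), (x=2, y=8), (x=6, y=8), (x=3, y=9)
  Distance 5: (x=3, y=2), (x=2, y=3), (x=4, y=3), (x=1, y=4), (x=0, y=7), (x=5, y=8), (x=2, y=9)
  Distance 6: (x=3, y=1), (x=2, y=2), (x=4, y=2), (x=1, y=3), (x=5, y=3), (x=0, y=4), (x=0, y=8), (x=1, y=9), (x=5, y=9)  <- goal reached here
One shortest path (6 moves): (x=4, y=6) -> (x=3, y=6) -> (x=2, y=6) -> (x=2, y=7) -> (x=2, y=8) -> (x=2, y=9) -> (x=1, y=9)

Answer: Shortest path length: 6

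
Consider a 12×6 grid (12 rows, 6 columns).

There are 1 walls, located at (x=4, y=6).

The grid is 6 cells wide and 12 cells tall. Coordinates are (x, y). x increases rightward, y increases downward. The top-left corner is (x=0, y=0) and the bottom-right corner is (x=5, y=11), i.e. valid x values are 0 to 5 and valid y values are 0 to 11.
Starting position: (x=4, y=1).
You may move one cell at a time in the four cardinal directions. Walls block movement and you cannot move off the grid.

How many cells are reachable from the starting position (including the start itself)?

Answer: Reachable cells: 71

Derivation:
BFS flood-fill from (x=4, y=1):
  Distance 0: (x=4, y=1)
  Distance 1: (x=4, y=0), (x=3, y=1), (x=5, y=1), (x=4, y=2)
  Distance 2: (x=3, y=0), (x=5, y=0), (x=2, y=1), (x=3, y=2), (x=5, y=2), (x=4, y=3)
  Distance 3: (x=2, y=0), (x=1, y=1), (x=2, y=2), (x=3, y=3), (x=5, y=3), (x=4, y=4)
  Distance 4: (x=1, y=0), (x=0, y=1), (x=1, y=2), (x=2, y=3), (x=3, y=4), (x=5, y=4), (x=4, y=5)
  Distance 5: (x=0, y=0), (x=0, y=2), (x=1, y=3), (x=2, y=4), (x=3, y=5), (x=5, y=5)
  Distance 6: (x=0, y=3), (x=1, y=4), (x=2, y=5), (x=3, y=6), (x=5, y=6)
  Distance 7: (x=0, y=4), (x=1, y=5), (x=2, y=6), (x=3, y=7), (x=5, y=7)
  Distance 8: (x=0, y=5), (x=1, y=6), (x=2, y=7), (x=4, y=7), (x=3, y=8), (x=5, y=8)
  Distance 9: (x=0, y=6), (x=1, y=7), (x=2, y=8), (x=4, y=8), (x=3, y=9), (x=5, y=9)
  Distance 10: (x=0, y=7), (x=1, y=8), (x=2, y=9), (x=4, y=9), (x=3, y=10), (x=5, y=10)
  Distance 11: (x=0, y=8), (x=1, y=9), (x=2, y=10), (x=4, y=10), (x=3, y=11), (x=5, y=11)
  Distance 12: (x=0, y=9), (x=1, y=10), (x=2, y=11), (x=4, y=11)
  Distance 13: (x=0, y=10), (x=1, y=11)
  Distance 14: (x=0, y=11)
Total reachable: 71 (grid has 71 open cells total)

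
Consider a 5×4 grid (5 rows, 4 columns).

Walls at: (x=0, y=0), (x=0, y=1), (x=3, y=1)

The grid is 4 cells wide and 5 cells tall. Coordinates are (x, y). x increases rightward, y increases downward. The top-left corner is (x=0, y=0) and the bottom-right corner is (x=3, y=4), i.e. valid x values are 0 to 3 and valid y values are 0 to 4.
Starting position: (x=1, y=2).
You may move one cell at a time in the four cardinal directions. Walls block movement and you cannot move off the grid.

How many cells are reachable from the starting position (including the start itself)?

Answer: Reachable cells: 17

Derivation:
BFS flood-fill from (x=1, y=2):
  Distance 0: (x=1, y=2)
  Distance 1: (x=1, y=1), (x=0, y=2), (x=2, y=2), (x=1, y=3)
  Distance 2: (x=1, y=0), (x=2, y=1), (x=3, y=2), (x=0, y=3), (x=2, y=3), (x=1, y=4)
  Distance 3: (x=2, y=0), (x=3, y=3), (x=0, y=4), (x=2, y=4)
  Distance 4: (x=3, y=0), (x=3, y=4)
Total reachable: 17 (grid has 17 open cells total)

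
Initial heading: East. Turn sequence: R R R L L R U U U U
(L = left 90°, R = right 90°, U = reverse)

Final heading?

Answer: Final heading: West

Derivation:
Start: East
  R (right (90° clockwise)) -> South
  R (right (90° clockwise)) -> West
  R (right (90° clockwise)) -> North
  L (left (90° counter-clockwise)) -> West
  L (left (90° counter-clockwise)) -> South
  R (right (90° clockwise)) -> West
  U (U-turn (180°)) -> East
  U (U-turn (180°)) -> West
  U (U-turn (180°)) -> East
  U (U-turn (180°)) -> West
Final: West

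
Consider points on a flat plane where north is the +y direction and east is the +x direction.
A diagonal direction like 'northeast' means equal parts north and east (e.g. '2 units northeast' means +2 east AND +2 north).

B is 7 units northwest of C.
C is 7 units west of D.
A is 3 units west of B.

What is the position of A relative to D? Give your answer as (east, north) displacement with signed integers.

Place D at the origin (east=0, north=0).
  C is 7 units west of D: delta (east=-7, north=+0); C at (east=-7, north=0).
  B is 7 units northwest of C: delta (east=-7, north=+7); B at (east=-14, north=7).
  A is 3 units west of B: delta (east=-3, north=+0); A at (east=-17, north=7).
Therefore A relative to D: (east=-17, north=7).

Answer: A is at (east=-17, north=7) relative to D.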